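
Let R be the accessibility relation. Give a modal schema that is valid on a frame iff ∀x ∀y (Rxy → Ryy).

A defining formula is □(□r → r) (the T□ axiom).
Suppose □(□r→r) is valid. Take Rxy and set V(r)={w : Ryw}. Then at y, □r holds; since □(□r→r) at x, □r→r at y, so r at y, i.e. Ryy.

□(□r → r)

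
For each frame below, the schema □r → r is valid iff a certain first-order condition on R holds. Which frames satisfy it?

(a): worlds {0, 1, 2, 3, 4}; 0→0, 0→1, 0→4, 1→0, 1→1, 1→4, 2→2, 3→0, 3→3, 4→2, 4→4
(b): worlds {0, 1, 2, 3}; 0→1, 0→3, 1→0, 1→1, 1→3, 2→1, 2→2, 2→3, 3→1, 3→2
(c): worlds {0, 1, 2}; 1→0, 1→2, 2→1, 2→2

(a)

Frame correspondent (Sahlqvist): ∀x Rxx — i.e. reflexivity.
(a): satisfies the condition.
(b): fails — world 0 does not see itself.
(c): fails — world 0 does not see itself.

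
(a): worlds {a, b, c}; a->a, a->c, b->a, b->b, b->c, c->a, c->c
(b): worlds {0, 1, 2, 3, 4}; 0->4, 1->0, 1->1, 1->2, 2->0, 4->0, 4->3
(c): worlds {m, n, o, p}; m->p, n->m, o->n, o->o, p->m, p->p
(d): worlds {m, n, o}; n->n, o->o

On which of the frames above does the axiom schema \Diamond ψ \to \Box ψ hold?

This is the axiom for partial functionality; its first-order frame correspondent is \forall x \forall y \forall z (Rxy \wedge Rxz \to y = z).
(a): fails — a sees both a and c.
(b): fails — 1 sees both 0 and 1.
(c): fails — o sees both n and o.
(d): ✓.

(d)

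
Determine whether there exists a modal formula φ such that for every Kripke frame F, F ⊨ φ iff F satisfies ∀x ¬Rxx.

If a class were modally definable it would be closed under surjective bounded morphisms (Goldblatt–Thomason).
The 5-cycle (worlds w0,w1,w2,w3,w4 with w0→w1→w2→w3→w4→w0) is irreflexive, and the map sending every world to a single reflexive point • is a surjective bounded morphism (forth: every edge maps to (•,•); back: every world has a successor). So any modal formula valid on the 5-cycle is also valid on the reflexive point, which is not irreflexive.
Hence irreflexivity is not modally definable.

Not modally definable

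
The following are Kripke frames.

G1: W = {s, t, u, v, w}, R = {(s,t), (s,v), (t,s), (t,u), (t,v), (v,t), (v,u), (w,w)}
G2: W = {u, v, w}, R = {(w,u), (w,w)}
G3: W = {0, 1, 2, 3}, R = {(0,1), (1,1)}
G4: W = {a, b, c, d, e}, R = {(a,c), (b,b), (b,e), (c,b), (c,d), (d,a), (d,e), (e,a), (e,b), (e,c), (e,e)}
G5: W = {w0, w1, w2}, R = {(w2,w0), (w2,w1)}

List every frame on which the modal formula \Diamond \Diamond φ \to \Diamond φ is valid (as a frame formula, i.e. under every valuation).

This is the axiom for a generalized confluence (Geach) condition; its first-order frame correspondent is \forall x \forall y (x R^2 y \to \exists w (y = w \wedge xRw)).
G1: fails — sR²s but no w* with s=w* and sRw*.
G2: condition met.
G3: condition met.
G4: fails — aR²b but no w with b=w and aRw.
G5: condition met.
Valid on: G2, G3, G5.

G2, G3, G5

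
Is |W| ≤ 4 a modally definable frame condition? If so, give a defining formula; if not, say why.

Not modally definable

Any modally definable frame class is closed under disjoint unions.
Any modal formula valid on each of 5 disjoint one-world frames is valid on their disjoint union (validity is preserved under disjoint unions). Each one-world frame has |W|=1≤4, but the union has |W|=5.
So no modal formula (or set of formulas) defines exactly the |W|≤4 frames.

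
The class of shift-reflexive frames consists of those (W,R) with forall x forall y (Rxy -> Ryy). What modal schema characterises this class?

A defining formula is □(□q → q) (the T□ axiom).

□(□q → q)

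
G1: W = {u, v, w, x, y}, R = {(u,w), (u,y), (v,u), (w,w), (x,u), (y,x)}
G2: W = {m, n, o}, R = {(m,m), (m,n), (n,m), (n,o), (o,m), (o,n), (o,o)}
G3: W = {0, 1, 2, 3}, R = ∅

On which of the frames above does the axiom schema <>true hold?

G1, G2

This is the axiom for seriality; its first-order frame correspondent is forall x exists y Rxy.
G1: satisfies the condition.
G2: satisfies the condition.
G3: fails — world 0 has no successor.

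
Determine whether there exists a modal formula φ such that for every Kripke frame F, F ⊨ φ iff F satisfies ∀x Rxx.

The condition is reflexivity. A defining modal formula is □q → q.
Suppose □q→q is valid. At any x set V(q)={w : Rxw}. Then □q holds at x, so q holds at x, i.e. Rxx.

Yes, by □q → q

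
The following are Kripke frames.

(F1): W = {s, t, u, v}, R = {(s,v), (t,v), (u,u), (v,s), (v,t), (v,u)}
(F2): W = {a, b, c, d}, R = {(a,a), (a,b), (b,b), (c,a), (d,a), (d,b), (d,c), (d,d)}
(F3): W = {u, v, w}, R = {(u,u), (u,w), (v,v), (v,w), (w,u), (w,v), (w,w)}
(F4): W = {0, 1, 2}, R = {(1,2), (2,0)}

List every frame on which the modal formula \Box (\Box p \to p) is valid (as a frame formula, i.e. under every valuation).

This is the axiom for shift-reflexivity; its first-order frame correspondent is \forall x \forall y (Rxy \to Ryy).
(F1): fails — Rtv but not Rvv.
(F2): fails — Rdc but not Rcc.
(F3): ✓.
(F4): fails — R12 but not R22.

(F3)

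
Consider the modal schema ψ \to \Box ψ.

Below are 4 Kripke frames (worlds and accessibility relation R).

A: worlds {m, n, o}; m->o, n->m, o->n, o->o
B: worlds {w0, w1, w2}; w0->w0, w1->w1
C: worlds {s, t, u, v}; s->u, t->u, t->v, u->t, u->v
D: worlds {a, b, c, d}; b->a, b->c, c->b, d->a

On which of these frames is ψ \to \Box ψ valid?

Frame correspondent (Sahlqvist): \forall x \forall z (xRz \to \exists w (x = w \wedge z = w)) — i.e. a generalized confluence (Geach) condition.
A: fails — mRo but m ≠ o.
B: condition met.
C: fails — sRu but s ≠ u.
D: fails — bRa but b ≠ a.
Valid on: B.

B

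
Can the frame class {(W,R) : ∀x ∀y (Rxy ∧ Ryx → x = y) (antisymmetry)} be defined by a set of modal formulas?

If a class were modally definable it would be closed under surjective bounded morphisms (Goldblatt–Thomason).
The 4-cycle (worlds a,b,c,d with a→b→c→d→a) is antisymmetric. Sending even-indexed worlds to a and odd-indexed worlds to b is a surjective bounded morphism onto the two-world frame with a↔b, which is not antisymmetric.
Hence antisymmetry is not modally definable.

Not definable by any modal formula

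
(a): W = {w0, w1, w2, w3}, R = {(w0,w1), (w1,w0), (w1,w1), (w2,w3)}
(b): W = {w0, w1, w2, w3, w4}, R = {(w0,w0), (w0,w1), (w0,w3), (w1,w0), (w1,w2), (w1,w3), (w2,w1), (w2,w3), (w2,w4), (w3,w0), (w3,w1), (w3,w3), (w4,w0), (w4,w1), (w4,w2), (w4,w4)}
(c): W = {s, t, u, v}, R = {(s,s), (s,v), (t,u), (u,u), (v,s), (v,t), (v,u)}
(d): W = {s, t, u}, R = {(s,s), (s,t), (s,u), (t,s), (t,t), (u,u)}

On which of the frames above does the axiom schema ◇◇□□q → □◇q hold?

Frame correspondent (Sahlqvist): ∀x ∀y ∀z ((xR²y ∧ xRz) → ∃w (yR²w ∧ zRw)) — i.e. a generalized confluence (Geach) condition.
(a): ✓.
(b): ✓.
(c): fails — sR²t, sRs but no w with tR²w and sRw.
(d): fails — sR²u, sRt but no w with uR²w and tRw.
Valid on: (a), (b).

(a), (b)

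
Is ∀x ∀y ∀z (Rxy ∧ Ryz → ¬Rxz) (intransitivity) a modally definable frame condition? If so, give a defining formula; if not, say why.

No — not modally definable

Any modally definable frame class is closed under surjective bounded morphisms.
The 3-cycle (worlds 0,1,2 with 0→1→2→0) is intransitive. Mapping every world to a single reflexive point • is a surjective bounded morphism; the reflexive point is not intransitive (R••∧R•• but R••).
So the class is not modally definable.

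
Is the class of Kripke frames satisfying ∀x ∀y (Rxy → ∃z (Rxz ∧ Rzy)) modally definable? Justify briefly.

This is a Sahlqvist condition; the C4 axiom □□p → □p defines it.
Suppose □□p→□p is valid. Take Rxy and set V(p)={w : xR²w}. Then □□p at x, so □p at x, so p at y, i.e. ∃z(Rxz∧Rzy).

Yes, by □□p → □p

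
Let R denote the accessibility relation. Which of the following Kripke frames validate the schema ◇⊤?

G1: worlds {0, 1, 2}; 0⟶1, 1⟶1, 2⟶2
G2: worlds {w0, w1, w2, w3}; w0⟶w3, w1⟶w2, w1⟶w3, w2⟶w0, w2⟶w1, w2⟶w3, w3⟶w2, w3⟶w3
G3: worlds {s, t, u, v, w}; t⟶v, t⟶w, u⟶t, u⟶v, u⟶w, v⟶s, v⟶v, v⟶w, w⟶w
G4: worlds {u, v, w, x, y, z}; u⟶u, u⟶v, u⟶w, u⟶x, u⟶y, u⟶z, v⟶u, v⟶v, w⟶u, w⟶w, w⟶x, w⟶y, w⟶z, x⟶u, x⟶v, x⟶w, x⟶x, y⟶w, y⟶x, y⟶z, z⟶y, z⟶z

The schema corresponds to seriality: ∀x ∃y Rxy.
G1: condition met.
G2: condition met.
G3: fails — world s has no successor.
G4: condition met.
Valid on: G1, G2, G4.

G1, G2, G4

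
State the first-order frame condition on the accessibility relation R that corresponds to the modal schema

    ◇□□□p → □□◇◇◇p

∀x ∀y ∀z ((xRy ∧ xR²z) → ∃w (yR³w ∧ zR³w))

This is a Sahlqvist (Geach-type) schema ◇^1□^3p → □^2◇^3p.
Minimal-valuation argument: fix x; take any y with xR^1y and any z with xR^2z. Set V(p) to the set of worlds R-reachable from y in exactly 3 steps. Then □^3p holds at y, so the antecedent holds at x; validity forces ◇^3p at z, giving a w with zR^3w and yR^3w.
First-order correspondent: ∀x ∀y ∀z ((xRy ∧ xR²z) → ∃w (yR³w ∧ zR³w)).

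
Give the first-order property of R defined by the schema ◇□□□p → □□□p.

∀x ∀y ∀z ((xRy ∧ xR³z) → ∃w (yR³w ∧ z = w))

This is a Sahlqvist (Geach-type) schema ◇^1□^3p → □^3◇^0p.
Minimal-valuation argument: fix x; take any y with xR^1y and any z with xR^3z. Set V(p) to the set of worlds R-reachable from y in exactly 3 steps. Then □^3p holds at y, so the antecedent holds at x; validity forces ◇^0p at z, giving a w with zR^0w and yR^3w.
First-order correspondent: ∀x ∀y ∀z ((xRy ∧ xR³z) → ∃w (yR³w ∧ z = w)).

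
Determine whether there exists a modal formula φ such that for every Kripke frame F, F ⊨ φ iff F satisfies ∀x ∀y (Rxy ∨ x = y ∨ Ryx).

If a class were modally definable it would be closed under disjoint unions (Goldblatt–Thomason).
Take 4 disjoint single-world reflexive frames: each is trivially connected, but their disjoint union has 4 worlds with no edge between distinct components, so it is not connected.
So the class is not modally definable.

Not modally definable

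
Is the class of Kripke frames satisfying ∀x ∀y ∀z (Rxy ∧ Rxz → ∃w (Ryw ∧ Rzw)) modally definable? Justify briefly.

Yes, by ◇□r → □◇r

This is a Sahlqvist condition; the .2 axiom ◇□r → □◇r defines it.
Suppose ◇□r→□◇r is valid. Take Rxy, Rxz and set V(r)={w : Ryw}. Then □r at y so ◇□r at x, so □◇r at x, so ◇r at z, giving w with Rzw and Ryw.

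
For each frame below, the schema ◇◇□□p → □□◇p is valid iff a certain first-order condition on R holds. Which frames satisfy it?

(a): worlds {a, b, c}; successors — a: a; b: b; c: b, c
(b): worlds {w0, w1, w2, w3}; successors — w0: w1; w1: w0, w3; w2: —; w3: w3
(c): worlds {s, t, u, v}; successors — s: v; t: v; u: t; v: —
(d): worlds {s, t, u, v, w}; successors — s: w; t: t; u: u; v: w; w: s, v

(a)

This is the axiom for a generalized confluence (Geach) condition; its first-order frame correspondent is ∀x ∀y ∀z ((xR²y ∧ xR²z) → ∃w (yR²w ∧ zRw)).
(a): condition met.
(b): fails — w0R²w0, w0R²w0 but no w with w0R²w and w0Rw.
(c): fails — uR²v, uR²v but no w with vR²w and vRw.
(d): fails — sR²s, sR²s but no w* with sR²w* and sRw*.
Valid on: (a).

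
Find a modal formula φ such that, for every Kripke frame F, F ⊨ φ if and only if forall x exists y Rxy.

This is seriality; the standard corresponding axiom is D: □r → ◇r.
Suppose □r→◇r is valid. At any x set V(r)=W. Then □r at x, so ◇r at x, so x has a successor.

□r → ◇r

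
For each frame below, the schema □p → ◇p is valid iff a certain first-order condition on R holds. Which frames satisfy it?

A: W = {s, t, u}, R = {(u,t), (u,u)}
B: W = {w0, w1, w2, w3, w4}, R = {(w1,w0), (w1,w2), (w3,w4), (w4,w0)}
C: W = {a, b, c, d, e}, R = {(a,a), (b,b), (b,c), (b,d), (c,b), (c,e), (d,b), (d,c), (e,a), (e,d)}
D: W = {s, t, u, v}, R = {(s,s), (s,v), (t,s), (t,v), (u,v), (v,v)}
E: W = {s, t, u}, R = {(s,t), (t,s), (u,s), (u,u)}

C, D, E

The schema corresponds to seriality: ∀x ∃y Rxy.
A: fails — world s has no successor.
B: fails — world w0 has no successor.
C: ✓.
D: ✓.
E: ✓.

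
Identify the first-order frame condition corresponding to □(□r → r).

Suppose □(□r→r) is valid. Take Rxy and set V(r)={w : Ryw}. Then at y, □r holds; since □(□r→r) at x, □r→r at y, so r at y, i.e. Ryy.
The converse is a direct semantic check.
So the correspondent is shift-reflexivity.

shift-reflexivity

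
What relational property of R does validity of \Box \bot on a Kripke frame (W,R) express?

□⊥ is valid iff no world has any successor (otherwise □⊥ fails at any world with one).

emptiness of R: \forall x \forall y \neg Rxy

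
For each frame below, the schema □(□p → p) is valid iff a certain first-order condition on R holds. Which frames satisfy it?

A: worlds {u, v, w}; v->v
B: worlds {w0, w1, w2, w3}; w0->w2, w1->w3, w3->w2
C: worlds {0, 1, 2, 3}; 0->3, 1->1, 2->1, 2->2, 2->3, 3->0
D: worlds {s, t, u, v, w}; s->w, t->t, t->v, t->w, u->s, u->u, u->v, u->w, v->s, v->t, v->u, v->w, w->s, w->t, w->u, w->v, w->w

A

Frame correspondent (Sahlqvist): ∀x ∀y (Rxy → Ryy) — i.e. shift-reflexivity.
A: ✓.
B: fails — Rw0w2 but not Rw2w2.
C: fails — R23 but not R33.
D: fails — Ruv but not Rvv.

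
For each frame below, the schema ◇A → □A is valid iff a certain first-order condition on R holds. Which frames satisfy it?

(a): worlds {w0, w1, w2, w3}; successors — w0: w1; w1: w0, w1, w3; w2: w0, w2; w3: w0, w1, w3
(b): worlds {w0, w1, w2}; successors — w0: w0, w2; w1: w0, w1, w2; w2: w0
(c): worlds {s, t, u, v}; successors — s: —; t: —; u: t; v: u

(c)

Frame correspondent (Sahlqvist): ∀x ∀y ∀z (Rxy ∧ Rxz → y = z) — i.e. partial functionality.
(a): fails — w1 sees both w0 and w1.
(b): fails — w0 sees both w0 and w2.
(c): satisfies the condition.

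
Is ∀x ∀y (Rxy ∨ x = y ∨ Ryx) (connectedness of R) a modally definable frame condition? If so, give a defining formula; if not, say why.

If a class were modally definable it would be closed under disjoint unions (Goldblatt–Thomason).
Take 2 disjoint single-world reflexive frames: each is trivially connected, but their disjoint union has 2 worlds with no edge between distinct components, so it is not connected.
So no modal formula (or set of formulas) defines exactly the connected frames.

No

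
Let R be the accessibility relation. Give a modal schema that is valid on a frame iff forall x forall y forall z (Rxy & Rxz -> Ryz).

◇ψ → □◇ψ

This is the Euclidean property; the standard corresponding axiom is 5: ◇ψ → □◇ψ.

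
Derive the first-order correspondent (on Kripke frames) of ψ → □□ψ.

This is a Sahlqvist (Geach-type) schema ◇^0□^0ψ → □^2◇^0ψ.
Minimal-valuation argument: fix x; take any y with xR^0y and any z with xR^2z. Set V(ψ) to the set of worlds R-reachable from y in exactly 0 steps. Then □^0ψ holds at y, so the antecedent holds at x; validity forces ◇^0ψ at z, giving a w with zR^0w and yR^0w.
First-order correspondent: ∀x ∀z (xR²z → ∃w (x = w ∧ z = w)).

∀x ∀z (xR²z → ∃w (x = w ∧ z = w))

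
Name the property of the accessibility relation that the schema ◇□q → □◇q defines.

Convergence

Suppose ◇□q→□◇q is valid. Take Rxy, Rxz and set V(q)={w : Ryw}. Then □q at y so ◇□q at x, so □◇q at x, so ◇q at z, giving w with Rzw and Ryw.
Conversely, on a frame with convergence the schema holds at every world under every valuation.
So the correspondent is convergence.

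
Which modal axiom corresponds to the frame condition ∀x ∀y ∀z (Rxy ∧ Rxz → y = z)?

◇q → □q

A defining formula is ◇q → □q (the CD axiom).
Suppose ◇q→□q is valid. Take Rxy, Rxz and set V(q)={y}. Then ◇q at x, so □q at x, so q at z, i.e. z=y.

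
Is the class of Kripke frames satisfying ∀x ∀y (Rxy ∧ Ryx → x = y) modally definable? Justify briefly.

Modal frame validity is preserved under surjective bounded morphisms.
The 8-cycle (worlds 0,1,2,3,4,5,6,7 with 0→1→2→3→4→5→6→7→0) is antisymmetric. Sending even-indexed worlds to s and odd-indexed worlds to t is a surjective bounded morphism onto the two-world frame with s↔t, which is not antisymmetric.
So no modal formula (or set of formulas) defines exactly the antisymmetric frames.

Not definable by any modal formula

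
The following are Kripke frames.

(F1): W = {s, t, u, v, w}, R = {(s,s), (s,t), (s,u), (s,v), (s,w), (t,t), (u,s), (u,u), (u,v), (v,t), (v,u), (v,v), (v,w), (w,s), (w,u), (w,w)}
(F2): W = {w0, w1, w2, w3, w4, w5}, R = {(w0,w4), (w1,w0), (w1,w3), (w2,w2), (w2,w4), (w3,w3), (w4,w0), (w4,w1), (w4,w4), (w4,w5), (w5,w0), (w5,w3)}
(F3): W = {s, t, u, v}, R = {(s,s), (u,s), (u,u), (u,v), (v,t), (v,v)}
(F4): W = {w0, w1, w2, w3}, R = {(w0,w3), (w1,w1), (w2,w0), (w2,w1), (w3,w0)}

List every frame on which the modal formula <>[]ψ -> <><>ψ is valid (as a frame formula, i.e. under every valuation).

(F1), (F2), (F4)

Frame correspondent (Sahlqvist): forall x forall y (xRy -> exists w (yRw & x R^2 w)) — i.e. a generalized confluence (Geach) condition.
(F1): ✓.
(F2): ✓.
(F3): fails — vRt but no w with tRw and vR²w.
(F4): ✓.
Valid on: (F1), (F2), (F4).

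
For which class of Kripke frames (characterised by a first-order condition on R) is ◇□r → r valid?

symmetry

Equivalently (dual form): r → □◇r.
Suppose r→□◇r is valid. Take Rxy and set V(r)={x}. Then r at x, so □◇r at x, so ◇r at y, so some z with Ryz has r; z=x, i.e. Ryx.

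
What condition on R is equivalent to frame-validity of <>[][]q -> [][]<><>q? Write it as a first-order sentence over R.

forall x forall y forall z ((xRy & x R^2 z) -> exists w (y R^2 w & z R^2 w))

This is a Sahlqvist (Geach-type) schema ◇^1□^2q → □^2◇^2q.
First-order correspondent: forall x forall y forall z ((xRy & x R^2 z) -> exists w (y R^2 w & z R^2 w)).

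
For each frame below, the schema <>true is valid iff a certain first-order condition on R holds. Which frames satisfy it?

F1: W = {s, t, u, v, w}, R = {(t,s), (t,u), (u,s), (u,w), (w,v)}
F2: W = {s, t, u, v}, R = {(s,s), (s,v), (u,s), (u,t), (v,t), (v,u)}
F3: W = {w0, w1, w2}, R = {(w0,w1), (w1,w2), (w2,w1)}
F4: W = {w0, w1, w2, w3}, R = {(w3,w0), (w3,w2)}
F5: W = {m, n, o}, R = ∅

F3

This is the axiom for seriality; its first-order frame correspondent is forall x exists y Rxy.
F1: fails — world s has no successor.
F2: fails — world t has no successor.
F3: ✓.
F4: fails — world w0 has no successor.
F5: fails — world m has no successor.
Valid on: F3.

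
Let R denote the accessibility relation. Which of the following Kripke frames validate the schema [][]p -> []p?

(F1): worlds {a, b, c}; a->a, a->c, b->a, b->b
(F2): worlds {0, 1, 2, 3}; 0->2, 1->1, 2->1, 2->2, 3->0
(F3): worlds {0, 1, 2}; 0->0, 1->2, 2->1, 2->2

(F1), (F3)

The schema corresponds to density: forall x forall y (Rxy -> exists z (Rxz & Rzy)).
(F1): holds.
(F2): fails — R30 but no z with R3z and Rz0.
(F3): holds.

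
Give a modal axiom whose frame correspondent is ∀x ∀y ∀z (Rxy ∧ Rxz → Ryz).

◇s → □◇s

This is the Euclidean property; the standard corresponding axiom is 5: ◇s → □◇s.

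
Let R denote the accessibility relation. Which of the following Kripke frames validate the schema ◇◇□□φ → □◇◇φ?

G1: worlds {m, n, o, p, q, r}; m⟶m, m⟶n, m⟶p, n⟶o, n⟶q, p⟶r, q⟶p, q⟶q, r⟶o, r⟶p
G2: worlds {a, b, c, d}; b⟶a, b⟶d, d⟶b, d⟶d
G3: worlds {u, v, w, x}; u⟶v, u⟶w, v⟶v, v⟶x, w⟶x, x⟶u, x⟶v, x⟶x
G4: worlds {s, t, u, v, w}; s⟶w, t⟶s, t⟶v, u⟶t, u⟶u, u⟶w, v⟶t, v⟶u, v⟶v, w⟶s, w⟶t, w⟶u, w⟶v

The schema corresponds to a generalized confluence (Geach) condition: ∀x ∀y ∀z ((xR²y ∧ xRz) → ∃w (yR²w ∧ zR²w)).
G1: fails — mR²o, mRm but no w with oR²w and mR²w.
G2: fails — bR²b, bRa but no w with bR²w and aR²w.
G3: ✓.
G4: ✓.
Valid on: G3, G4.

G3, G4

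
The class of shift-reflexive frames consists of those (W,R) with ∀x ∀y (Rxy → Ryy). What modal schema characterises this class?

□(□p → p)

The condition is shift-reflexivity. The T□ schema □(□p → p) defines it.
Suppose □(□p→p) is valid. Take Rxy and set V(p)={w : Ryw}. Then at y, □p holds; since □(□p→p) at x, □p→p at y, so p at y, i.e. Ryy.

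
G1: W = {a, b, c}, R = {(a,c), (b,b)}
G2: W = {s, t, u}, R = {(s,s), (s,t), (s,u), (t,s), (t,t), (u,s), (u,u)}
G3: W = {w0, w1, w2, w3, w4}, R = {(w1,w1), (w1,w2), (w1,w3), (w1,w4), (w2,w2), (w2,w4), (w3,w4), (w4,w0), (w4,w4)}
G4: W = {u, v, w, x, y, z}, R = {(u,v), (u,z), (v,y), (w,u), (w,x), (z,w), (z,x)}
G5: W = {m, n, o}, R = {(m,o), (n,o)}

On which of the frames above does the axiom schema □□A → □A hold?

G2, G3

This is the axiom for density; its first-order frame correspondent is ∀x ∀y (Rxy → ∃z (Rxz ∧ Rzy)).
G1: fails — Rac but no z with Raz and Rzc.
G2: holds.
G3: holds.
G4: fails — Ruv but no t with Rut and Rtv.
G5: fails — Rno but no z with Rnz and Rzo.
Valid on: G2, G3.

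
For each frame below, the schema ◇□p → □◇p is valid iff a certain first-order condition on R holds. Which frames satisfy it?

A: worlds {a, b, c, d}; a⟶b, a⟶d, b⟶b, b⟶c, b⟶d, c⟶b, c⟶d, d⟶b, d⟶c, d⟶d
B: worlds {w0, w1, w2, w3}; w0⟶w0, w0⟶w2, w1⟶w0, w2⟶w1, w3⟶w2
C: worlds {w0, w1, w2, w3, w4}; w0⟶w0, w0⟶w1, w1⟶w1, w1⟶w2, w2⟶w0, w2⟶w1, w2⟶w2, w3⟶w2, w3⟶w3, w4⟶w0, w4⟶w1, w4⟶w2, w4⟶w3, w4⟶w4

A

Frame correspondent (Sahlqvist): ∀x ∀y ∀z (Rxy ∧ Rxz → ∃w (Ryw ∧ Rzw)) — i.e. convergence.
A: ✓.
B: fails — Rw0w2 and Rw0w0 but w2 and w0 have no common successor.
C: fails — Rw4w0 and Rw4w3 but w0 and w3 have no common successor.
Valid on: A.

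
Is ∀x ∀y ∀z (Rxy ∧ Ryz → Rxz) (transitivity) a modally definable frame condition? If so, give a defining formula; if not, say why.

Yes: it is transitivity, defined by the 4 schema □p → □□p.

Yes — defined by □p → □□p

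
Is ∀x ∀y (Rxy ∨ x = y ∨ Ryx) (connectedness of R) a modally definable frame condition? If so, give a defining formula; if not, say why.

Any modally definable frame class is closed under disjoint unions.
Take 2 disjoint single-world reflexive frames: each is trivially connected, but their disjoint union has 2 worlds with no edge between distinct components, so it is not connected.
Hence connectedness of R is not modally definable.

No — not modally definable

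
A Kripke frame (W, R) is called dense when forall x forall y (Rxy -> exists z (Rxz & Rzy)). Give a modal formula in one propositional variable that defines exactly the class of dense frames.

A defining formula is □□p → □p (the C4 axiom).
Suppose □□p→□p is valid. Take Rxy and set V(p)={w : xR²w}. Then □□p at x, so □p at x, so p at y, i.e. ∃z(Rxz∧Rzy).

□□p → □p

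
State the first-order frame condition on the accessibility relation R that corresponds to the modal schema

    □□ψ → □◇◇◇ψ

∀x ∀z (xRz → ∃w (xR²w ∧ zR³w))

This is a Sahlqvist (Geach-type) schema ◇^0□^2ψ → □^1◇^3ψ.
Minimal-valuation argument: fix x; take any y with xR^0y and any z with xR^1z. Set V(ψ) to the set of worlds R-reachable from y in exactly 2 steps. Then □^2ψ holds at y, so the antecedent holds at x; validity forces ◇^3ψ at z, giving a w with zR^3w and yR^2w.
First-order correspondent: ∀x ∀z (xRz → ∃w (xR²w ∧ zR³w)).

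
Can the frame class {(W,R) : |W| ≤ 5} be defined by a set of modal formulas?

Any modally definable frame class is closed under disjoint unions.
Any modal formula valid on each of 6 disjoint one-world frames is valid on their disjoint union (validity is preserved under disjoint unions). Each one-world frame has |W|=1≤5, but the union has |W|=6.
Hence having at most 5 worlds is not modally definable.

No — not modally definable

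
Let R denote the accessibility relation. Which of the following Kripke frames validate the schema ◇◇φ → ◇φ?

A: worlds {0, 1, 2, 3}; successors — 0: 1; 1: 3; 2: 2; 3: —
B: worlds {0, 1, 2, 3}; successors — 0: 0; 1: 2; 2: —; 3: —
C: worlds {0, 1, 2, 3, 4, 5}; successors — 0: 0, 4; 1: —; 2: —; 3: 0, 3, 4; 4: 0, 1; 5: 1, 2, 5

B

Frame correspondent (Sahlqvist): ∀x ∀y (xR²y → ∃w (y = w ∧ xRw)) — i.e. a generalized confluence (Geach) condition.
A: fails — 0R²3 but no w with 3=w and 0Rw.
B: ✓.
C: fails — 0R²1 but no w with 1=w and 0Rw.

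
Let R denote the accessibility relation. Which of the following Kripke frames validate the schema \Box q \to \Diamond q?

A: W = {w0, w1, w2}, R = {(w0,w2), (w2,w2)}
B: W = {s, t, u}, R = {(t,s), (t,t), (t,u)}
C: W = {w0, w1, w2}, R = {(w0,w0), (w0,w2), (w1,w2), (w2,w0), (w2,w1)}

C

The schema corresponds to seriality: \forall x \exists y Rxy.
A: fails — world w1 has no successor.
B: fails — world s has no successor.
C: holds.
Valid on: C.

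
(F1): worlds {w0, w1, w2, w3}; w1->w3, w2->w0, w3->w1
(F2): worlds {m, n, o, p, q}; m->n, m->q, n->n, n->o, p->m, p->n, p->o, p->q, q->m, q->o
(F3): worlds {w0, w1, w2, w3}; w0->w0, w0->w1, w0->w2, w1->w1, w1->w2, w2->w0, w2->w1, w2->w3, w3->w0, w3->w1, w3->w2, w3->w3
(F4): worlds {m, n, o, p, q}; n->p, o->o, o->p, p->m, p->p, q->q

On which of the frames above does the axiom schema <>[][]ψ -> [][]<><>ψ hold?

(F3)

Frame correspondent (Sahlqvist): forall x forall y forall z ((xRy & x R^2 z) -> exists w (y R^2 w & z R^2 w)) — i.e. a generalized confluence (Geach) condition.
(F1): fails — w1Rw3, w1R²w1 but no w with w3R²w and w1R²w.
(F2): fails — mRn, mR²o but no w with nR²w and oR²w.
(F3): condition met.
(F4): fails — nRp, nR²m but no w with pR²w and mR²w.
Valid on: (F3).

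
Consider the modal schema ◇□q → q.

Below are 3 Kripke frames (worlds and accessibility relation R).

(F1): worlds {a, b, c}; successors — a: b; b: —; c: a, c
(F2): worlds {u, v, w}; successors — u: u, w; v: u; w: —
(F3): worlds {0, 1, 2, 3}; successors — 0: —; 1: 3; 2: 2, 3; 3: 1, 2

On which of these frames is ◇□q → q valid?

Frame correspondent (Sahlqvist): ∀x ∀y (Rxy → Ryx) — i.e. symmetry.
(F1): fails — Rca but not Rac.
(F2): fails — Rvu but not Ruv.
(F3): ✓.
Valid on: (F3).

(F3)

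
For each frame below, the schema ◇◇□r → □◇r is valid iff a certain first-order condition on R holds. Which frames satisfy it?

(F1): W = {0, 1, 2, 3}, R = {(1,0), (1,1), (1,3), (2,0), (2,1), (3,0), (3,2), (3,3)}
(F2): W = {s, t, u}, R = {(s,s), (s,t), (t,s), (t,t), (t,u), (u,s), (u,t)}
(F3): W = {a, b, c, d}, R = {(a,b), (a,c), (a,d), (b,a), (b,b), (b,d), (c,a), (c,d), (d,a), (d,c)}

(F2), (F3)

Frame correspondent (Sahlqvist): ∀x ∀y ∀z ((xR²y ∧ xRz) → ∃w (yRw ∧ zRw)) — i.e. a generalized confluence (Geach) condition.
(F1): fails — 1R²0, 1R0 but no w with 0Rw and 0Rw.
(F2): satisfies the condition.
(F3): satisfies the condition.
Valid on: (F2), (F3).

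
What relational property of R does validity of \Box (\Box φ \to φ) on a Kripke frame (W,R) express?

shift-reflexivity: \forall x \forall y (Rxy \to Ryy)

Suppose □(□φ→φ) is valid. Take Rxy and set V(φ)={w : Ryw}. Then at y, □φ holds; since □(□φ→φ) at x, □φ→φ at y, so φ at y, i.e. Ryy.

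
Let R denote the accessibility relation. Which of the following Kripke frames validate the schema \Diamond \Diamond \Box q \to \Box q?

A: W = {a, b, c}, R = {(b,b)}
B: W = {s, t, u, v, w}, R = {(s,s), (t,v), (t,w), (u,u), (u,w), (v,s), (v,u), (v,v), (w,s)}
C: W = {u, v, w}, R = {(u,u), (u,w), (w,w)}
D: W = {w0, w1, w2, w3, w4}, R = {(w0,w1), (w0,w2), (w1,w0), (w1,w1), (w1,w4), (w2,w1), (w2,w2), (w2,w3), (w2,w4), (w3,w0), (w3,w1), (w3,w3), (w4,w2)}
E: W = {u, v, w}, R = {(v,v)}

A, E

Frame correspondent (Sahlqvist): \forall x \forall y \forall z ((x R^2 y \wedge xRz) \to \exists w (yRw \wedge z = w)) — i.e. a generalized confluence (Geach) condition.
A: satisfies the condition.
B: fails — tR²s, tRv but no w* with sRw* and v=w*.
C: fails — uR²w, uRu but no t with wRt and u=t.
D: fails — w0R²w1, w0Rw2 but no w with w1Rw and w2=w.
E: satisfies the condition.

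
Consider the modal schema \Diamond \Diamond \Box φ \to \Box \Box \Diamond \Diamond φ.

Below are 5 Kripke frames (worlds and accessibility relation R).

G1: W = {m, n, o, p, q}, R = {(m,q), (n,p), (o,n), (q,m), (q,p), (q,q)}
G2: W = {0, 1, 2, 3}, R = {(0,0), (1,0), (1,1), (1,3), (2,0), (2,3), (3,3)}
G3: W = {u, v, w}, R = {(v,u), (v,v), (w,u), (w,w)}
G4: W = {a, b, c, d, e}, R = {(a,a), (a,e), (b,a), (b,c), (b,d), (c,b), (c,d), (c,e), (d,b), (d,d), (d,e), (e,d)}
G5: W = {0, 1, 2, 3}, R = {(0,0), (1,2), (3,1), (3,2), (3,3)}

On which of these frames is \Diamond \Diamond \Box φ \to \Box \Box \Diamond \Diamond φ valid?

The schema corresponds to a generalized confluence (Geach) condition: \forall x \forall y \forall z ((x R^2 y \wedge x R^2 z) \to \exists w (yRw \wedge z R^2 w)).
G1: fails — mR²m, mR²p but no w with mRw and pR²w.
G2: fails — 1R²0, 1R²3 but no w with 0Rw and 3R²w.
G3: fails — vR²u, vR²u but no t with uRt and uR²t.
G4: condition met.
G5: fails — 3R²1, 3R²1 but no w with 1Rw and 1R²w.

G4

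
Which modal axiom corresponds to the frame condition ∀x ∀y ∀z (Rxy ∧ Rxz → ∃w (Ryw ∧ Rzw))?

This is convergence; the standard corresponding axiom is .2: ◇□s → □◇s.
Suppose ◇□s→□◇s is valid. Take Rxy, Rxz and set V(s)={w : Ryw}. Then □s at y so ◇□s at x, so □◇s at x, so ◇s at z, giving w with Rzw and Ryw.

◇□s → □◇s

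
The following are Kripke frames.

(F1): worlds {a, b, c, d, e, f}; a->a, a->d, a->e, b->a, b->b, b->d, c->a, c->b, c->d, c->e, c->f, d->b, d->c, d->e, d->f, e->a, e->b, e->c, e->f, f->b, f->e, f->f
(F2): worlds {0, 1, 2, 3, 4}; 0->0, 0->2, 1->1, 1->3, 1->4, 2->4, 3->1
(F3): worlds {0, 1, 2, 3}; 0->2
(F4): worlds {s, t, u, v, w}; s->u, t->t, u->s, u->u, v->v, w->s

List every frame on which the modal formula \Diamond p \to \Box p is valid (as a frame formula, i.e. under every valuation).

(F3)

This is the axiom for partial functionality; its first-order frame correspondent is \forall x \forall y \forall z (Rxy \wedge Rxz \to y = z).
(F1): fails — a sees both a and d.
(F2): fails — 0 sees both 0 and 2.
(F3): condition met.
(F4): fails — u sees both s and u.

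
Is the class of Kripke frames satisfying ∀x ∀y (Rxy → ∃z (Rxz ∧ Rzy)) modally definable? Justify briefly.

Yes — defined by □□r → □r

Yes: it is density, defined by the C4 schema □□r → □r.
Suppose □□r→□r is valid. Take Rxy and set V(r)={w : xR²w}. Then □□r at x, so □r at x, so r at y, i.e. ∃z(Rxz∧Rzy).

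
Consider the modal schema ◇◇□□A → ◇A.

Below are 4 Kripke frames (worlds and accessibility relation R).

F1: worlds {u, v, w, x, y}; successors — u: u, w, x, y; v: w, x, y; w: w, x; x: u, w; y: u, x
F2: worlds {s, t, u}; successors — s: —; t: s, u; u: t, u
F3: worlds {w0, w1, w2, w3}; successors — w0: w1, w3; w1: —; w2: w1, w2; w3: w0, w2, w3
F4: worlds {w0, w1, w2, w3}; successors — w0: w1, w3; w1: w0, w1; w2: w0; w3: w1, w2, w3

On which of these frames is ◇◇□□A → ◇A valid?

This is the axiom for a generalized confluence (Geach) condition; its first-order frame correspondent is ∀x ∀y (xR²y → ∃w (yR²w ∧ xRw)).
F1: ✓.
F2: fails — uR²s but no w with sR²w and uRw.
F3: fails — w2R²w1 but no w with w1R²w and w2Rw.
F4: ✓.
Valid on: F1, F4.

F1, F4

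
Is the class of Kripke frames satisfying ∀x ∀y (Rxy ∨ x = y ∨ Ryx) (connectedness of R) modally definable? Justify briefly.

No — not modally definable

If a class were modally definable it would be closed under disjoint unions (Goldblatt–Thomason).
Take 2 disjoint single-world reflexive frames: each is trivially connected, but their disjoint union has 2 worlds with no edge between distinct components, so it is not connected.
So no modal formula (or set of formulas) defines exactly the connected frames.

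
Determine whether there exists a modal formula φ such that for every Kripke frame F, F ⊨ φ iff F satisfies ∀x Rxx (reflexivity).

Definable; □r → r defines it

The condition is reflexivity. A defining modal formula is □r → r.
Suppose □r→r is valid. At any x set V(r)={w : Rxw}. Then □r holds at x, so r holds at x, i.e. Rxx.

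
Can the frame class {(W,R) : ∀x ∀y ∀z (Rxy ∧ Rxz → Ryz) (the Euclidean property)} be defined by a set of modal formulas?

Yes, by ◇q → □◇q

The condition is the Euclidean property. A defining modal formula is ◇q → □◇q.
Suppose ◇q→□◇q is valid. Take Rxy, Rxz and set V(q)={y}. Then ◇q at x, so □◇q at x, so ◇q at z, so some w with Rzw has q; w=y, i.e. Rzy. By symmetry of the argument, Ryz.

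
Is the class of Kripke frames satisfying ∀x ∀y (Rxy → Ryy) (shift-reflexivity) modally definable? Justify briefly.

This is a Sahlqvist condition; the T□ axiom □(□q → q) defines it.

Yes, by □(□q → q)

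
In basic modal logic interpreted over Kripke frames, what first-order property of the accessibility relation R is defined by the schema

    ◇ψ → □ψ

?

partial functionality

Suppose ◇ψ→□ψ is valid. Take Rxy, Rxz and set V(ψ)={y}. Then ◇ψ at x, so □ψ at x, so ψ at z, i.e. z=y.
Conversely, on a frame with partial functionality the schema holds at every world under every valuation.
So the correspondent is partial functionality.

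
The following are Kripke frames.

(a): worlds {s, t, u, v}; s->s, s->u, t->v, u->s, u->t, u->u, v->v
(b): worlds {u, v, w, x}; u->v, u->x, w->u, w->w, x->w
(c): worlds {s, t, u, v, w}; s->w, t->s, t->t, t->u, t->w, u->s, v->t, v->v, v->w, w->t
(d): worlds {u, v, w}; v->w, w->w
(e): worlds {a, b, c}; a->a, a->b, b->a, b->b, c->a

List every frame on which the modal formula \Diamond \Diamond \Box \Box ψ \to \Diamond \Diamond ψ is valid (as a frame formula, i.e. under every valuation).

The schema corresponds to a generalized confluence (Geach) condition: \forall x \forall y (x R^2 y \to \exists w (y R^2 w \wedge x R^2 w)).
(a): fails — sR²t but no w with tR²w and sR²w.
(b): fails — wR²v but no t with vR²t and wR²t.
(c): ✓.
(d): ✓.
(e): ✓.
Valid on: (c), (d), (e).

(c), (d), (e)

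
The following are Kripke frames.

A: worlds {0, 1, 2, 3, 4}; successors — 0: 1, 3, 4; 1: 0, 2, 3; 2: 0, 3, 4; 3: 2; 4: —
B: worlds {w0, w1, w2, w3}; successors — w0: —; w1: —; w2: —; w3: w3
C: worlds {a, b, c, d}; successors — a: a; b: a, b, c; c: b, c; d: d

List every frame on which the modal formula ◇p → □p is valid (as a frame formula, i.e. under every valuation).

B

The schema corresponds to partial functionality: ∀x ∀y ∀z (Rxy ∧ Rxz → y = z).
A: fails — 0 sees both 1 and 3.
B: condition met.
C: fails — b sees both a and b.
Valid on: B.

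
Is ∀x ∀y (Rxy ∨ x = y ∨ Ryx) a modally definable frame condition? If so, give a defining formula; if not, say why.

Not modally definable

Modal frame validity is preserved under disjoint unions.
Take 4 disjoint single-world reflexive frames: each is trivially connected, but their disjoint union has 4 worlds with no edge between distinct components, so it is not connected.
So the class is not modally definable.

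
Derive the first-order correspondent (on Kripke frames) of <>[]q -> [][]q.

This is a Sahlqvist (Geach-type) schema ◇^1□^1q → □^2◇^0q.
Minimal-valuation argument: fix x; take any y with xR^1y and any z with xR^2z. Set V(q) to the set of worlds R-reachable from y in exactly 1 step. Then □^1q holds at y, so the antecedent holds at x; validity forces ◇^0q at z, giving a w with zR^0w and yR^1w.
First-order correspondent: forall x forall y forall z ((xRy & x R^2 z) -> exists w (yRw & z = w)).

forall x forall y forall z ((xRy & x R^2 z) -> exists w (yRw & z = w))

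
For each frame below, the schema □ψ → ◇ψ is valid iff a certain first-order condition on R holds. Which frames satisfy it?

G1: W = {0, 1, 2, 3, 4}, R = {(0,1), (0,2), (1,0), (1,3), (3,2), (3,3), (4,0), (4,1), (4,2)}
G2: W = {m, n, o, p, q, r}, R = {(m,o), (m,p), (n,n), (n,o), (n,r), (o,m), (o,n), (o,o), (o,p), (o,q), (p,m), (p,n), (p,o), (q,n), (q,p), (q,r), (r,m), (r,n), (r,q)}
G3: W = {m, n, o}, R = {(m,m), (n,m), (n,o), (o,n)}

G2, G3

This is the axiom for seriality; its first-order frame correspondent is ∀x ∃y Rxy.
G1: fails — world 2 has no successor.
G2: satisfies the condition.
G3: satisfies the condition.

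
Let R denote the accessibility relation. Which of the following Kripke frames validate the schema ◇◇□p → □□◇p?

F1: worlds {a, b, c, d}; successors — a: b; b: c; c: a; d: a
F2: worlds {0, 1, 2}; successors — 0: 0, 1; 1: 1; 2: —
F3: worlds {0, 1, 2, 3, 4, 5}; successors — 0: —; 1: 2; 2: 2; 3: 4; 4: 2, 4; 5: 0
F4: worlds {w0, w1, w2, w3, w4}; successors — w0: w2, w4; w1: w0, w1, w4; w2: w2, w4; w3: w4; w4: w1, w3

Frame correspondent (Sahlqvist): ∀x ∀y ∀z ((xR²y ∧ xR²z) → ∃w (yRw ∧ zRw)) — i.e. a generalized confluence (Geach) condition.
F1: condition met.
F2: condition met.
F3: condition met.
F4: fails — w0R²w2, w0R²w4 but no w with w2Rw and w4Rw.

F1, F2, F3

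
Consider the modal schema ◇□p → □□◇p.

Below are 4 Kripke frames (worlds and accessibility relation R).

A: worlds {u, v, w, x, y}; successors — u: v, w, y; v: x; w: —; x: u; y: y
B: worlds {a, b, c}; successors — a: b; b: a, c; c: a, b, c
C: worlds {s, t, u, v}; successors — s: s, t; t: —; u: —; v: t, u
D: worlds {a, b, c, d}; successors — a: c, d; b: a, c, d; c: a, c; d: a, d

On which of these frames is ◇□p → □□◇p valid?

D

This is the axiom for a generalized confluence (Geach) condition; its first-order frame correspondent is ∀x ∀y ∀z ((xRy ∧ xR²z) → ∃w (yRw ∧ zRw)).
A: fails — uRv, uR²x but no t with vRt and xRt.
B: fails — aRb, aR²a but no w with bRw and aRw.
C: fails — sRs, sR²t but no w with sRw and tRw.
D: condition met.
Valid on: D.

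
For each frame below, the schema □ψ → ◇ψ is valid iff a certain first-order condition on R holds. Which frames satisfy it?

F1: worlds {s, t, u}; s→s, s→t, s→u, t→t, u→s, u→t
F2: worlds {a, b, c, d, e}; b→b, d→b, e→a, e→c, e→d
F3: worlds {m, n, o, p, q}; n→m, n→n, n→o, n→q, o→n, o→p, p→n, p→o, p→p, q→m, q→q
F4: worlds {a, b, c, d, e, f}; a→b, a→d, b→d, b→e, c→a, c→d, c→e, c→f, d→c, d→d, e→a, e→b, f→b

F1, F4

This is the axiom for seriality; its first-order frame correspondent is ∀x ∃y Rxy.
F1: ✓.
F2: fails — world a has no successor.
F3: fails — world m has no successor.
F4: ✓.
Valid on: F1, F4.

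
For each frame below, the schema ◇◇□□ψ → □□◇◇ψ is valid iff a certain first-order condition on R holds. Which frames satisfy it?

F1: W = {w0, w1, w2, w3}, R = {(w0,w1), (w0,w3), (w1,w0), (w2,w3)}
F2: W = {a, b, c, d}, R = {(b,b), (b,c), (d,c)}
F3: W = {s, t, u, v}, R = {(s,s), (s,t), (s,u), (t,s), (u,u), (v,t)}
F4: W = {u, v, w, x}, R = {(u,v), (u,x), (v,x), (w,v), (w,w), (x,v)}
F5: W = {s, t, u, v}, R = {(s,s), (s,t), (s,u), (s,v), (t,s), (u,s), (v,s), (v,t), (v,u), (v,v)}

F3, F5

Frame correspondent (Sahlqvist): ∀x ∀y ∀z ((xR²y ∧ xR²z) → ∃w (yR²w ∧ zR²w)) — i.e. a generalized confluence (Geach) condition.
F1: fails — w1R²w1, w1R²w3 but no w with w1R²w and w3R²w.
F2: fails — bR²b, bR²c but no w with bR²w and cR²w.
F3: holds.
F4: fails — uR²v, uR²x but no t with vR²t and xR²t.
F5: holds.
Valid on: F3, F5.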